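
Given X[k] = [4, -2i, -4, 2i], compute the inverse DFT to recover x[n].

x[n] = (1/4) Σ(k=0 to 3) X[k] · e^(2πikn/4)

Computing each x[n]:
x[0] = 0
x[1] = 3
x[2] = 0
x[3] = 1

x = [0, 3, 0, 1]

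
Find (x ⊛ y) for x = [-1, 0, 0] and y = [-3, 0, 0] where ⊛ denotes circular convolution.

(x ⊛ y)[n] = Σ(m=0 to 2) x[m] · y[(n-m) mod 3]

Computing each output sample:
(x ⊛ y)[0] = 3
(x ⊛ y)[1] = 0
(x ⊛ y)[2] = 0

x ⊛ y = [3, 0, 0]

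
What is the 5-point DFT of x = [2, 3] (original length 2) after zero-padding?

Original 2-point DFT: [5, -1]
Zero-padded 5-point DFT provides frequency interpolation.

DFT_5([x, 0, ...]) = [5, 2.9271-2.8532i, -0.4271-1.7634i, -0.4271+1.7634i, 2.9271+2.8532i]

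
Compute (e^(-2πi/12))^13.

Since ω_12^12 = 1, powers reduce modulo 12.
13 mod 12 = 1
So ω_12^13 = ω_12^1 = e^(-2πi·1/12)

ω_12^13 = ω_12^1 = 0.8660-0.5000i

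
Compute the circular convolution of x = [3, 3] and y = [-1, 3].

(x ⊛ y)[n] = Σ(m=0 to 1) x[m] · y[(n-m) mod 2]

Computing each output sample:
(x ⊛ y)[0] = 6
(x ⊛ y)[1] = 6

x ⊛ y = [6, 6]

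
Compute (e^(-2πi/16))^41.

Since ω_16^16 = 1, powers reduce modulo 16.
41 mod 16 = 9
So ω_16^41 = ω_16^9 = e^(-2πi·9/16)

ω_16^41 = ω_16^9 = -0.9239+0.3827i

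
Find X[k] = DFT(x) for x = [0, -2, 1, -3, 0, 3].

X[k] = Σ(n=0 to 5) x[n] · ω_6^(nk)
where ω_6 = e^(-2πi/6)

Computing each X[k]:
X[0] = -1
X[1] = 3.0000+3.4641i
X[2] = -4.0000+5.1962i
X[3] = 3
X[4] = -4.0000-5.1962i
X[5] = 3.0000-3.4641i

X = [-1, 3.0000+3.4641i, -4.0000+5.1962i, 3, -4.0000-5.1962i, 3.0000-3.4641i]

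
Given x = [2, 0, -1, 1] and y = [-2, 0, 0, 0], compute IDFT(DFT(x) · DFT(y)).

(x ⊛ y)[n] = Σ(m=0 to 3) x[m] · y[(n-m) mod 4]

Computing each output sample:
(x ⊛ y)[0] = -4
(x ⊛ y)[1] = 0
(x ⊛ y)[2] = 2
(x ⊛ y)[3] = -2

x ⊛ y = [-4, 0, 2, -2]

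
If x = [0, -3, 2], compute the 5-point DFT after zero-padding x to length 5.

Original 3-point DFT: [-1, 0.5000+4.3301i, 0.5000-4.3301i]
Zero-padded 5-point DFT provides frequency interpolation.

DFT_5([x, 0, ...]) = [-1, -2.5451+1.6776i, 3.0451+3.6655i, 3.0451-3.6655i, -2.5451-1.6776i]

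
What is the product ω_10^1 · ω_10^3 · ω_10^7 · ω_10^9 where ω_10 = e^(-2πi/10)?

The primitive 10th roots of unity are ω_10^k for k coprime to 10: k ∈ {1, 3, 7, 9}
Their product equals the constant term of the cyclotomic polynomial Φ_10(x) up to sign.
For n ≥ 3, the product of all primitive nth roots of unity is 1. (For n=1 it is 1; for n=2 it is -1.)

1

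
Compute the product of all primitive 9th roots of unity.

The primitive 9th roots of unity are ω_9^k for k coprime to 9: k ∈ {1, 2, 4, 5, 7, 8}
Their product equals the constant term of the cyclotomic polynomial Φ_9(x) up to sign.
For n ≥ 3, the product of all primitive nth roots of unity is 1. (For n=1 it is 1; for n=2 it is -1.)

1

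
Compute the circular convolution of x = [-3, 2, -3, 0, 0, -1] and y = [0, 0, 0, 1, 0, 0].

(x ⊛ y)[n] = Σ(m=0 to 5) x[m] · y[(n-m) mod 6]

Computing each output sample:
(x ⊛ y)[0] = 0
(x ⊛ y)[1] = 0
(x ⊛ y)[2] = -1
(x ⊛ y)[3] = -3
(x ⊛ y)[4] = 2
(x ⊛ y)[5] = -3

x ⊛ y = [0, 0, -1, -3, 2, -3]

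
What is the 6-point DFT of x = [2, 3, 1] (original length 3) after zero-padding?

Original 3-point DFT: [6, -1.7321i, 1.7321i]
Zero-padded 6-point DFT provides frequency interpolation.

DFT_6([x, 0, ...]) = [6, 3.0000-3.4641i, -1.7321i, 0, 1.7321i, 3.0000+3.4641i]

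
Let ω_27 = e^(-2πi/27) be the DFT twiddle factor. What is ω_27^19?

ω_27^19 = e^(-2πi·19/27)
= cos(-2π·19/27) + i·sin(-2π·19/27)
= cos(-38π/27) + i·sin(-38π/27)

ω_27^19 = cos(-38π/27) + i·sin(-38π/27) = -0.2868+0.9580i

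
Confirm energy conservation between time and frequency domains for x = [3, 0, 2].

Time domain:
Σ|x[n]|² = |3|² + |0|² + |2|² = 13.0000

Frequency domain:
(1/3)Σ|X[k]|² = (1/3)(|5|² + |2.0000+1.7321i|² + |2.0000-1.7321i|²) = (1/3)·39.0000 = 13.0000

Both sides agree, confirming Parseval's theorem.

Σ|x[n]|² = (1/N)Σ|X[k]|² = 13.0000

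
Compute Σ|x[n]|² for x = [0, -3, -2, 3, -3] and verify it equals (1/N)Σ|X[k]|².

Time domain:
Σ|x[n]|² = |0|² + |-3|² + |-2|² + |3|² + |-3|² = 31.0000

Frequency domain:
(1/5)Σ|X[k]|² = (1/5)(|-5|² + |-2.6631+2.9389i|² + |5.1631-4.7553i|² + |5.1631+4.7553i|² + |-2.6631-2.9389i|²) = (1/5)·155.0000 = 31.0000

Both sides agree, confirming Parseval's theorem.

Σ|x[n]|² = (1/N)Σ|X[k]|² = 31.0000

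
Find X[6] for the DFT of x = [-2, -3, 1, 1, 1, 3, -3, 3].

X[6] = Σ(n=0 to 7) x[n] · ω_8^(6n) where ω_8 = e^(-2πi/8)
= (-2)·ω_8^0 + (-3)·ω_8^6 + (1)·ω_8^12 + (1)·ω_8^18 + (1)·ω_8^24 + (3)·ω_8^30 + (-3)·ω_8^36 + (3)·ω_8^42

X[6] = 1-4i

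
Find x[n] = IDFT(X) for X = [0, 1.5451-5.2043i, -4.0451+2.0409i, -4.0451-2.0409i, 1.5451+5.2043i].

x[n] = (1/5) Σ(k=0 to 4) X[k] · e^(2πikn/5)

Computing each x[n]:
x[0] = -1
x[1] = 3
x[2] = 1
x[3] = -3
x[4] = 0

x = [-1, 3, 1, -3, 0]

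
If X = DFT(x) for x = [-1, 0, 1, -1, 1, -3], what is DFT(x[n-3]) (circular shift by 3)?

Time shift by 3: X_shifted[k] = ω_6^(3k) · X[k]
Shifted x = [-1, 1, -3, -1, 0, 1]

DFT(x[n-3]) = [-3, 2.5000+2.5981i, -1.5000-2.5981i, -5, -1.5000+2.5981i, 2.5000-2.5981i]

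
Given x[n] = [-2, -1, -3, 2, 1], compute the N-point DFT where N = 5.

X[k] = Σ(n=0 to 4) x[n] · ω_5^(nk)
where ω_5 = e^(-2πi/5)

Computing each X[k]:
X[0] = -3
X[1] = -1.1910+4.8410i
X[2] = -2.3090-3.5797i
X[3] = -2.3090+3.5797i
X[4] = -1.1910-4.8410i

X = [-3, -1.1910+4.8410i, -2.3090-3.5797i, -2.3090+3.5797i, -1.1910-4.8410i]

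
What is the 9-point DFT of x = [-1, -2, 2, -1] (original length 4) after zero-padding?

Original 4-point DFT: [-2, -3+1i, 4, -3-1i]
Zero-padded 9-point DFT provides frequency interpolation.

DFT_9([x, 0, ...]) = [-2, -1.6848+0.1820i, -2.7267+0.4195i, -2.0000+3.4641i, 2.9115+2.8356i, 2.9115-2.8356i, -2.0000-3.4641i, -2.7267-0.4195i, -1.6848-0.1820i]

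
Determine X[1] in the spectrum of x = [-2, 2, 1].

X[1] = Σ(n=0 to 2) x[n] · ω_3^(1n) where ω_3 = e^(-2πi/3)
= (-2)·ω_3^0 + (2)·ω_3^1 + (1)·ω_3^2

X[1] = -3.5000-0.8660i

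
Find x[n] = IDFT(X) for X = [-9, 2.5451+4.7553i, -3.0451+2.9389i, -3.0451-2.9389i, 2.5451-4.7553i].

x[n] = (1/5) Σ(k=0 to 4) X[k] · e^(2πikn/5)

Computing each x[n]:
x[0] = -2
x[1] = -3
x[2] = -3
x[3] = -3
x[4] = 2

x = [-2, -3, -3, -3, 2]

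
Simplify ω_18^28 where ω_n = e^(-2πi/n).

Since ω_18^18 = 1, powers reduce modulo 18.
28 mod 18 = 10
So ω_18^28 = ω_18^10 = e^(-2πi·10/18)

ω_18^28 = ω_18^10 = -0.9397+0.3420i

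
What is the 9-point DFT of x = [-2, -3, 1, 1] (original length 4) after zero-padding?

Original 4-point DFT: [-3, -3+4i, 1, -3-4i]
Zero-padded 9-point DFT provides frequency interpolation.

DFT_9([x, 0, ...]) = [-3, -4.6245+0.0775i, -3.9606+3.4784i, 3.4641i, 1.0851+0.8028i, 1.0851-0.8028i, -3.4641i, -3.9606-3.4784i, -4.6245-0.0775i]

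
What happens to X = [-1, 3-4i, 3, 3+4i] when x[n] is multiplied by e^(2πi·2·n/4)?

Modulation property: DFT(ω_4^(-2n)·x[n]) = X[(k-2) mod 4], so circularly shift X by 2 positions.

X[k-2] = [3, 3+4i, -1, 3-4i]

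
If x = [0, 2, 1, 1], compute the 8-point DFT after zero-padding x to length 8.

Original 4-point DFT: [4, -1-1i, -2, -1+1i]
Zero-padded 8-point DFT provides frequency interpolation.

DFT_8([x, 0, ...]) = [4, 0.7071-3.1213i, -1-1i, -0.7071-1.1213i, -2, -0.7071+1.1213i, -1+1i, 0.7071+3.1213i]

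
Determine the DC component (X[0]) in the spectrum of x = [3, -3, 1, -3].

X[0] = Σ(n=0 to 3) x[n] · ω_4^0 = Σ x[n]
= (3) + (-3) + (1) + (-3)

X[0] = -2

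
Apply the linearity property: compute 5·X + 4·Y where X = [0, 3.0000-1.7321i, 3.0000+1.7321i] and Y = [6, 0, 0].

By linearity: DFT(5x + 4y) = 5·DFT(x) + 4·DFT(y)
= 5·[0, 3.0000-1.7321i, 3.0000+1.7321i] + 4·[6, 0, 0]

Computing element-wise:
Z[0] = 5·(0) + 4·(6) = 24
Z[1] = 5·(3.0000-1.7321i) + 4·(0) = 15.0000-8.6605i
Z[2] = 5·(3.0000+1.7321i) + 4·(0) = 15.0000+8.6605i

DFT(5x + 4y) = 5·X + 4·Y = [24, 15.0000-8.6605i, 15.0000+8.6605i]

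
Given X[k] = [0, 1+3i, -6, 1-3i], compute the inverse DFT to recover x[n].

x[n] = (1/4) Σ(k=0 to 3) X[k] · e^(2πikn/4)

Computing each x[n]:
x[0] = -1
x[1] = 0
x[2] = -2
x[3] = 3

x = [-1, 0, -2, 3]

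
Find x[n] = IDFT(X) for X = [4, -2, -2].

x[n] = (1/3) Σ(k=0 to 2) X[k] · e^(2πikn/3)

Computing each x[n]:
x[0] = 0
x[1] = 2
x[2] = 2

x = [0, 2, 2]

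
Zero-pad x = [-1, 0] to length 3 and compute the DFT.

Original 2-point DFT: [-1, -1]
Zero-padded 3-point DFT provides frequency interpolation.

DFT_3([x, 0, ...]) = [-1, -1, -1]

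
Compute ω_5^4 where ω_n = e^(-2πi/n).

ω_5^4 = e^(-2πi·4/5)
= cos(-2π·4/5) + i·sin(-2π·4/5)
= cos(-8π/5) + i·sin(-8π/5)

ω_5^4 = cos(-8π/5) + i·sin(-8π/5) = 0.3090+0.9511i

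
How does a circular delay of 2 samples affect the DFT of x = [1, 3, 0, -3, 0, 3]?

Time shift by 2: X_shifted[k] = ω_6^(2k) · X[k]
Shifted x = [0, 3, 1, 3, 0, -3]

DFT(x[n-2]) = [4, -3.5000-6.0622i, 2.5000-4.3301i, -2, 2.5000+4.3301i, -3.5000+6.0622i]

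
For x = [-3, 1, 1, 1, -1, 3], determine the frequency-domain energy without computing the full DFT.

Parseval: Σ|x[n]|² = (1/N)Σ|X[k]|², so Σ|X[k]|² = N·Σ|x[n]|² = 6·22.0000

Σ|X[k]|² = N·Σ|x[n]|² = 6·22.0000 = 132.0000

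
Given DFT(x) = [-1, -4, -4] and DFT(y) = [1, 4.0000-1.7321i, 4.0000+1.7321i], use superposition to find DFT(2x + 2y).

By linearity: DFT(2x + 2y) = 2·DFT(x) + 2·DFT(y)
= 2·[-1, -4, -4] + 2·[1, 4.0000-1.7321i, 4.0000+1.7321i]

Computing element-wise:
Z[0] = 2·(-1) + 2·(1) = 0
Z[1] = 2·(-4) + 2·(4.0000-1.7321i) = -3.4642i
Z[2] = 2·(-4) + 2·(4.0000+1.7321i) = 3.4642i

DFT(2x + 2y) = 2·X + 2·Y = [0, -3.4642i, 3.4642i]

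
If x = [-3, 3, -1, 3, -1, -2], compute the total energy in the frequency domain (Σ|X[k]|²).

Parseval: Σ|x[n]|² = (1/N)Σ|X[k]|², so Σ|X[k]|² = N·Σ|x[n]|² = 6·33.0000

Σ|X[k]|² = N·Σ|x[n]|² = 6·33.0000 = 198.0000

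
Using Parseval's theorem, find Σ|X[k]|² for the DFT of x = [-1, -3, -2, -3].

Parseval: Σ|x[n]|² = (1/N)Σ|X[k]|², so Σ|X[k]|² = N·Σ|x[n]|² = 4·23.0000

Σ|X[k]|² = N·Σ|x[n]|² = 4·23.0000 = 92.0000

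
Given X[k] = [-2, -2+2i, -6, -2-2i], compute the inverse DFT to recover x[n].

x[n] = (1/4) Σ(k=0 to 3) X[k] · e^(2πikn/4)

Computing each x[n]:
x[0] = -3
x[1] = 0
x[2] = -1
x[3] = 2

x = [-3, 0, -1, 2]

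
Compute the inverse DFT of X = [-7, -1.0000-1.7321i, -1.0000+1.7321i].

x[n] = (1/3) Σ(k=0 to 2) X[k] · e^(2πikn/3)

Computing each x[n]:
x[0] = -3
x[1] = -1
x[2] = -3

x = [-3, -1, -3]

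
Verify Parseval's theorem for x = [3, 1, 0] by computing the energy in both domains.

Time domain:
Σ|x[n]|² = |3|² + |1|² + |0|² = 10.0000

Frequency domain:
(1/3)Σ|X[k]|² = (1/3)(|4|² + |2.5000-0.8660i|² + |2.5000+0.8660i|²) = (1/3)·30.0000 = 10.0000

Both sides agree, confirming Parseval's theorem.

Σ|x[n]|² = (1/N)Σ|X[k]|² = 10.0000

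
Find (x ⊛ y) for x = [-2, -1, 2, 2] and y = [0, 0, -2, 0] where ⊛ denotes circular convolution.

(x ⊛ y)[n] = Σ(m=0 to 3) x[m] · y[(n-m) mod 4]

Computing each output sample:
(x ⊛ y)[0] = -4
(x ⊛ y)[1] = -4
(x ⊛ y)[2] = 4
(x ⊛ y)[3] = 2

x ⊛ y = [-4, -4, 4, 2]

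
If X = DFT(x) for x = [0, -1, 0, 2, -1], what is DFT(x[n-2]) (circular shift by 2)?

Time shift by 2: X_shifted[k] = ω_5^(2k) · X[k]
Shifted x = [2, -1, 0, -1, 0]

DFT(x[n-2]) = [0, 2.5000+0.3633i, 2.5000+1.5388i, 2.5000-1.5388i, 2.5000-0.3633i]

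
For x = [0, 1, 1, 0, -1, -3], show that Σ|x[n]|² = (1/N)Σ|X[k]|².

Time domain:
Σ|x[n]|² = |0|² + |1|² + |1|² + |0|² + |-1|² + |-3|² = 12.0000

Frequency domain:
(1/6)Σ|X[k]|² = (1/6)(|-2|² + |-1.0000-5.1962i|² + |1.0000-1.7321i|² + |2|² + |1.0000+1.7321i|² + |-1.0000+5.1962i|²) = (1/6)·72.0000 = 12.0000

Both sides agree, confirming Parseval's theorem.

Σ|x[n]|² = (1/N)Σ|X[k]|² = 12.0000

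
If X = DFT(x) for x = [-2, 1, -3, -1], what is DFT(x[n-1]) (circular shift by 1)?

Time shift by 1: X_shifted[k] = ω_4^(1k) · X[k]
Shifted x = [-1, -2, 1, -3]

DFT(x[n-1]) = [-5, -2-1i, 5, -2+1i]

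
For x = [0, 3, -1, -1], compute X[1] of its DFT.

X[1] = Σ(n=0 to 3) x[n] · ω_4^(1n) where ω_4 = e^(-2πi/4)
= (0)·ω_4^0 + (3)·ω_4^1 + (-1)·ω_4^2 + (-1)·ω_4^3

X[1] = 1-4i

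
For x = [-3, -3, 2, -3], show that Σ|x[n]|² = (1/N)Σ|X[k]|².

Time domain:
Σ|x[n]|² = |-3|² + |-3|² + |2|² + |-3|² = 31.0000

Frequency domain:
(1/4)Σ|X[k]|² = (1/4)(|-7|² + |-5|² + |5|² + |-5|²) = (1/4)·124.0000 = 31.0000

Both sides agree, confirming Parseval's theorem.

Σ|x[n]|² = (1/N)Σ|X[k]|² = 31.0000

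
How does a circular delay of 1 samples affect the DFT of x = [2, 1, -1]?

Time shift by 1: X_shifted[k] = ω_3^(1k) · X[k]
Shifted x = [-1, 2, 1]

DFT(x[n-1]) = [2, -2.5000-0.8660i, -2.5000+0.8660i]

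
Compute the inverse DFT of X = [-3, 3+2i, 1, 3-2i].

x[n] = (1/4) Σ(k=0 to 3) X[k] · e^(2πikn/4)

Computing each x[n]:
x[0] = 1
x[1] = -2
x[2] = -2
x[3] = 0

x = [1, -2, -2, 0]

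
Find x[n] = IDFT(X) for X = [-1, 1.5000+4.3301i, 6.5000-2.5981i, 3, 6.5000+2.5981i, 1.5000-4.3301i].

x[n] = (1/6) Σ(k=0 to 5) X[k] · e^(2πikn/6)

Computing each x[n]:
x[0] = 3
x[1] = -2
x[2] = -3
x[3] = 1
x[4] = 1
x[5] = -1

x = [3, -2, -3, 1, 1, -1]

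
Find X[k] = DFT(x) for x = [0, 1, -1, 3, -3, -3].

X[k] = Σ(n=0 to 5) x[n] · ω_6^(nk)
where ω_6 = e^(-2πi/6)

Computing each X[k]:
X[0] = -3
X[1] = -2.0000-5.1962i
X[2] = 6.0000-1.7321i
X[3] = -5
X[4] = 6.0000+1.7321i
X[5] = -2.0000+5.1962i

X = [-3, -2.0000-5.1962i, 6.0000-1.7321i, -5, 6.0000+1.7321i, -2.0000+5.1962i]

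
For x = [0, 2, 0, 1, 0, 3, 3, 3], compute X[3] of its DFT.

X[3] = Σ(n=0 to 7) x[n] · ω_8^(3n) where ω_8 = e^(-2πi/8)
= (0)·ω_8^0 + (2)·ω_8^3 + (0)·ω_8^6 + (1)·ω_8^9 + (0)·ω_8^12 + (3)·ω_8^15 + (3)·ω_8^18 + (3)·ω_8^21

X[3] = -0.7071-0.8787i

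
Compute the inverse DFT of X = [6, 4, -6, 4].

x[n] = (1/4) Σ(k=0 to 3) X[k] · e^(2πikn/4)

Computing each x[n]:
x[0] = 2
x[1] = 3
x[2] = -2
x[3] = 3

x = [2, 3, -2, 3]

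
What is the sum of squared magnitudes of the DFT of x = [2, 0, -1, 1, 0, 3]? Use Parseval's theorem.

Parseval: Σ|x[n]|² = (1/N)Σ|X[k]|², so Σ|X[k]|² = N·Σ|x[n]|² = 6·15.0000

Σ|X[k]|² = N·Σ|x[n]|² = 6·15.0000 = 90.0000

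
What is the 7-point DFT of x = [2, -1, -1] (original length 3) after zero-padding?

Original 3-point DFT: [0, 3, 3]
Zero-padded 7-point DFT provides frequency interpolation.

DFT_7([x, 0, ...]) = [0, 1.5990+1.7568i, 3.1235+0.5410i, 2.2775-0.3479i, 2.2775+0.3479i, 3.1235-0.5410i, 1.5990-1.7568i]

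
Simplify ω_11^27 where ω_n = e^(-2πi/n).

Since ω_11^11 = 1, powers reduce modulo 11.
27 mod 11 = 5
So ω_11^27 = ω_11^5 = e^(-2πi·5/11)

ω_11^27 = ω_11^5 = -0.9595-0.2817i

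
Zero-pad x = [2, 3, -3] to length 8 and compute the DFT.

Original 3-point DFT: [2, 2.0000-5.1962i, 2.0000+5.1962i]
Zero-padded 8-point DFT provides frequency interpolation.

DFT_8([x, 0, ...]) = [2, 4.1213+0.8787i, 5-3i, -0.1213-5.1213i, -4, -0.1213+5.1213i, 5+3i, 4.1213-0.8787i]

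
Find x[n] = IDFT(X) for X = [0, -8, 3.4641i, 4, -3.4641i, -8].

x[n] = (1/6) Σ(k=0 to 5) X[k] · e^(2πikn/6)

Computing each x[n]:
x[0] = -2
x[1] = -3
x[2] = 3
x[3] = 2
x[4] = 1
x[5] = -1

x = [-2, -3, 3, 2, 1, -1]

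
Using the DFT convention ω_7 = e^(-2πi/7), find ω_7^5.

ω_7^5 = e^(-2πi·5/7)
= cos(-2π·5/7) + i·sin(-2π·5/7)
= cos(-10π/7) + i·sin(-10π/7)

ω_7^5 = cos(-10π/7) + i·sin(-10π/7) = -0.2225+0.9749i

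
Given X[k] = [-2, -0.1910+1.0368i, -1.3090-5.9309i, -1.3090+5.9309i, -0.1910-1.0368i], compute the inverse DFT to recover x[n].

x[n] = (1/5) Σ(k=0 to 4) X[k] · e^(2πikn/5)

Computing each x[n]:
x[0] = -1
x[1] = 1
x[2] = -3
x[3] = 2
x[4] = -1

x = [-1, 1, -3, 2, -1]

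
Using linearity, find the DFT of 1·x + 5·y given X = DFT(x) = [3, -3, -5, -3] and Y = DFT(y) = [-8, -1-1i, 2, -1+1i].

By linearity: DFT(1x + 5y) = 1·DFT(x) + 5·DFT(y)
= 1·[3, -3, -5, -3] + 5·[-8, -1-1i, 2, -1+1i]

Computing element-wise:
Z[0] = 1·(3) + 5·(-8) = -37
Z[1] = 1·(-3) + 5·(-1-1i) = -8-5i
Z[2] = 1·(-5) + 5·(2) = 5
Z[3] = 1·(-3) + 5·(-1+1i) = -8+5i

DFT(1x + 5y) = 1·X + 5·Y = [-37, -8-5i, 5, -8+5i]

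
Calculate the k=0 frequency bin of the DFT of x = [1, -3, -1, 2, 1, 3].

X[0] = Σ(n=0 to 5) x[n] · ω_6^0 = Σ x[n]
= (1) + (-3) + (-1) + (2) + (1) + (3)

X[0] = 3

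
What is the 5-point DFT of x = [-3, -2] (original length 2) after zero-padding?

Original 2-point DFT: [-5, -1]
Zero-padded 5-point DFT provides frequency interpolation.

DFT_5([x, 0, ...]) = [-5, -3.6180+1.9021i, -1.3820+1.1756i, -1.3820-1.1756i, -3.6180-1.9021i]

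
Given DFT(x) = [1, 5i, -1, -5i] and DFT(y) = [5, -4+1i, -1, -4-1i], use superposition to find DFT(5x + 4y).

By linearity: DFT(5x + 4y) = 5·DFT(x) + 4·DFT(y)
= 5·[1, 5i, -1, -5i] + 4·[5, -4+1i, -1, -4-1i]

Computing element-wise:
Z[0] = 5·(1) + 4·(5) = 25
Z[1] = 5·(5i) + 4·(-4+1i) = -16+29i
Z[2] = 5·(-1) + 4·(-1) = -9
Z[3] = 5·(-5i) + 4·(-4-1i) = -16-29i

DFT(5x + 4y) = 5·X + 4·Y = [25, -16+29i, -9, -16-29i]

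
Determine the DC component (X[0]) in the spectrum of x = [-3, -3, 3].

X[0] = Σ(n=0 to 2) x[n] · ω_3^0 = Σ x[n]
= (-3) + (-3) + (3)

X[0] = -3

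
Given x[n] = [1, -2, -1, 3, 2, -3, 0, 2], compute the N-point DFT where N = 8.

X[k] = Σ(n=0 to 7) x[n] · ω_8^(nk)
where ω_8 = e^(-2πi/8)

Computing each X[k]:
X[0] = 2
X[1] = -1.0000-0.4142i
X[2] = 4+10i
X[3] = -1.0000-2.4142i
X[4] = 2
X[5] = -1.0000+2.4142i
X[6] = 4-10i
X[7] = -1.0000+0.4142i

X = [2, -1.0000-0.4142i, 4+10i, -1.0000-2.4142i, 2, -1.0000+2.4142i, 4-10i, -1.0000+0.4142i]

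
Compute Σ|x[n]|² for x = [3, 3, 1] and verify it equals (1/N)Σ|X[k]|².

Time domain:
Σ|x[n]|² = |3|² + |3|² + |1|² = 19.0000

Frequency domain:
(1/3)Σ|X[k]|² = (1/3)(|7|² + |1.0000-1.7321i|² + |1.0000+1.7321i|²) = (1/3)·57.0000 = 19.0000

Both sides agree, confirming Parseval's theorem.

Σ|x[n]|² = (1/N)Σ|X[k]|² = 19.0000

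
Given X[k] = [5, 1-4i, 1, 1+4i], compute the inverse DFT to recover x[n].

x[n] = (1/4) Σ(k=0 to 3) X[k] · e^(2πikn/4)

Computing each x[n]:
x[0] = 2
x[1] = 3
x[2] = 1
x[3] = -1

x = [2, 3, 1, -1]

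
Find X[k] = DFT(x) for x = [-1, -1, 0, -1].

X[k] = Σ(n=0 to 3) x[n] · ω_4^(nk)
where ω_4 = e^(-2πi/4)

Computing each X[k]:
X[0] = -3
X[1] = -1
X[2] = 1
X[3] = -1

X = [-3, -1, 1, -1]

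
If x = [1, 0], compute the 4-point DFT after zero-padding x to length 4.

Original 2-point DFT: [1, 1]
Zero-padded 4-point DFT provides frequency interpolation.

DFT_4([x, 0, ...]) = [1, 1, 1, 1]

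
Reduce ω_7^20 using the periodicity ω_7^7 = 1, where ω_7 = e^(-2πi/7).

Since ω_7^7 = 1, powers reduce modulo 7.
20 mod 7 = 6
So ω_7^20 = ω_7^6 = e^(-2πi·6/7)

ω_7^20 = ω_7^6 = 0.6235+0.7818i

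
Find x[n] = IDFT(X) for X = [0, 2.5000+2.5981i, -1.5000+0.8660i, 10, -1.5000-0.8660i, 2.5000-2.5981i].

x[n] = (1/6) Σ(k=0 to 5) X[k] · e^(2πikn/6)

Computing each x[n]:
x[0] = 2
x[1] = -2
x[2] = 1
x[3] = -3
x[4] = 2
x[5] = 0

x = [2, -2, 1, -3, 2, 0]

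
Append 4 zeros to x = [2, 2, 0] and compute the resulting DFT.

Original 3-point DFT: [4, 1.0000-1.7321i, 1.0000+1.7321i]
Zero-padded 7-point DFT provides frequency interpolation.

DFT_7([x, 0, ...]) = [4, 3.2470-1.5637i, 1.5550-1.9499i, 0.1981-0.8678i, 0.1981+0.8678i, 1.5550+1.9499i, 3.2470+1.5637i]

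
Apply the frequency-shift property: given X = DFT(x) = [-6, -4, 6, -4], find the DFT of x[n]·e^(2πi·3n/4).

Modulation property: DFT(ω_4^(-3n)·x[n]) = X[(k-3) mod 4], so circularly shift X by 3 positions.

X[k-3] = [-4, 6, -4, -6]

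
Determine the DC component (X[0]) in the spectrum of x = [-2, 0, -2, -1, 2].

X[0] = Σ(n=0 to 4) x[n] · ω_5^0 = Σ x[n]
= (-2) + (0) + (-2) + (-1) + (2)

X[0] = -3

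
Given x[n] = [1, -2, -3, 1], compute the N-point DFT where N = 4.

X[k] = Σ(n=0 to 3) x[n] · ω_4^(nk)
where ω_4 = e^(-2πi/4)

Computing each X[k]:
X[0] = -3
X[1] = 4+3i
X[2] = -1
X[3] = 4-3i

X = [-3, 4+3i, -1, 4-3i]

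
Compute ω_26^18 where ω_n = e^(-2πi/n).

ω_26^18 = e^(-2πi·18/26)
= cos(-2π·18/26) + i·sin(-2π·18/26)
= cos(-36π/26) + i·sin(-36π/26)

ω_26^18 = cos(-36π/26) + i·sin(-36π/26) = -0.3546+0.9350i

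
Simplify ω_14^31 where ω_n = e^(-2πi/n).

Since ω_14^14 = 1, powers reduce modulo 14.
31 mod 14 = 3
So ω_14^31 = ω_14^3 = e^(-2πi·3/14)

ω_14^31 = ω_14^3 = 0.2225-0.9749i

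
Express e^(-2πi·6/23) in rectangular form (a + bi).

ω_23^6 = e^(-2πi·6/23)
= cos(-2π·6/23) + i·sin(-2π·6/23)
= cos(-12π/23) + i·sin(-12π/23)

ω_23^6 = cos(-12π/23) + i·sin(-12π/23) = -0.0682-0.9977i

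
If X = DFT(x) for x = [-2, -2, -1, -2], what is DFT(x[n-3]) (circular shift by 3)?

Time shift by 3: X_shifted[k] = ω_4^(3k) · X[k]
Shifted x = [-2, -1, -2, -2]

DFT(x[n-3]) = [-7, -1i, -1, 1i]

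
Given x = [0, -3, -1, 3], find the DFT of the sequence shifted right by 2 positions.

Time shift by 2: X_shifted[k] = ω_4^(2k) · X[k]
Shifted x = [-1, 3, 0, -3]

DFT(x[n-2]) = [-1, -1-6i, -1, -1+6i]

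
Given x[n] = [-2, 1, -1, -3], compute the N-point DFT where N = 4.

X[k] = Σ(n=0 to 3) x[n] · ω_4^(nk)
where ω_4 = e^(-2πi/4)

Computing each X[k]:
X[0] = -5
X[1] = -1-4i
X[2] = -1
X[3] = -1+4i

X = [-5, -1-4i, -1, -1+4i]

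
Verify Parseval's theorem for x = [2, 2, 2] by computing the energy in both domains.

Time domain:
Σ|x[n]|² = |2|² + |2|² + |2|² = 12.0000

Frequency domain:
(1/3)Σ|X[k]|² = (1/3)(|6|² + |0|² + |0|²) = (1/3)·36.0000 = 12.0000

Both sides agree, confirming Parseval's theorem.

Σ|x[n]|² = (1/N)Σ|X[k]|² = 12.0000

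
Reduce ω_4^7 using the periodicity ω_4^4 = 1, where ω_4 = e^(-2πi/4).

Since ω_4^4 = 1, powers reduce modulo 4.
7 mod 4 = 3
So ω_4^7 = ω_4^3 = e^(-2πi·3/4)

ω_4^7 = ω_4^3 = 1i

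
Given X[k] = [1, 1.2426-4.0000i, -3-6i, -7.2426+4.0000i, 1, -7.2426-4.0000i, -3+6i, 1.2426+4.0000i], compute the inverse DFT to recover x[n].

x[n] = (1/8) Σ(k=0 to 7) X[k] · e^(2πikn/8)

Computing each x[n]:
x[0] = -2
x[1] = 3
x[2] = 3
x[3] = -3
x[4] = 1
x[5] = 0
x[6] = -1
x[7] = 0

x = [-2, 3, 3, -3, 1, 0, -1, 0]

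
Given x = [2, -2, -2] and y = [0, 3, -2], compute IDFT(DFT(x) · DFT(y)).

(x ⊛ y)[n] = Σ(m=0 to 2) x[m] · y[(n-m) mod 3]

Computing each output sample:
(x ⊛ y)[0] = -2
(x ⊛ y)[1] = 10
(x ⊛ y)[2] = -10

x ⊛ y = [-2, 10, -10]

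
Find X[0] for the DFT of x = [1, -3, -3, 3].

X[0] = Σ(n=0 to 3) x[n] · ω_4^0 = Σ x[n]
= (1) + (-3) + (-3) + (3)

X[0] = -2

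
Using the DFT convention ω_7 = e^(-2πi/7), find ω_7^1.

ω_7^1 = e^(-2πi·1/7)
= cos(-2π·1/7) + i·sin(-2π·1/7)
= cos(-2π/7) + i·sin(-2π/7)

ω_7^1 = cos(-2π/7) + i·sin(-2π/7) = 0.6235-0.7818i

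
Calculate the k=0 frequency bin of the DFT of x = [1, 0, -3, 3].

X[0] = Σ(n=0 to 3) x[n] · ω_4^0 = Σ x[n]
= (1) + (0) + (-3) + (3)

X[0] = 1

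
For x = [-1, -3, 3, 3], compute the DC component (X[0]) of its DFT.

X[0] = Σ(n=0 to 3) x[n] · ω_4^0 = Σ x[n]
= (-1) + (-3) + (3) + (3)

X[0] = 2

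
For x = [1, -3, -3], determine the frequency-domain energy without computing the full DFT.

Parseval: Σ|x[n]|² = (1/N)Σ|X[k]|², so Σ|X[k]|² = N·Σ|x[n]|² = 3·19.0000

Σ|X[k]|² = N·Σ|x[n]|² = 3·19.0000 = 57.0000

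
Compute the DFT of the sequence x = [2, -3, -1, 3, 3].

X[k] = Σ(n=0 to 4) x[n] · ω_5^(nk)
where ω_5 = e^(-2πi/5)

Computing each X[k]:
X[0] = 4
X[1] = 0.3820+8.0575i
X[2] = 2.6180-0.2775i
X[3] = 2.6180+0.2775i
X[4] = 0.3820-8.0575i

X = [4, 0.3820+8.0575i, 2.6180-0.2775i, 2.6180+0.2775i, 0.3820-8.0575i]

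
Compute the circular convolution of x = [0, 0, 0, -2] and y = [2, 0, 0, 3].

(x ⊛ y)[n] = Σ(m=0 to 3) x[m] · y[(n-m) mod 4]

Computing each output sample:
(x ⊛ y)[0] = 0
(x ⊛ y)[1] = 0
(x ⊛ y)[2] = -6
(x ⊛ y)[3] = -4

x ⊛ y = [0, 0, -6, -4]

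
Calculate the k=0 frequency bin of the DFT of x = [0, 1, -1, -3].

X[0] = Σ(n=0 to 3) x[n] · ω_4^0 = Σ x[n]
= (0) + (1) + (-1) + (-3)

X[0] = -3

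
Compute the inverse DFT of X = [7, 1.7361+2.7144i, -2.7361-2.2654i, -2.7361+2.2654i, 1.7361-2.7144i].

x[n] = (1/5) Σ(k=0 to 4) X[k] · e^(2πikn/5)

Computing each x[n]:
x[0] = 1
x[1] = 2
x[2] = -1
x[3] = 2
x[4] = 3

x = [1, 2, -1, 2, 3]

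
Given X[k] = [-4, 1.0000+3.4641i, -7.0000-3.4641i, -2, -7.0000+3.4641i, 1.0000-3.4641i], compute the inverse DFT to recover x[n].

x[n] = (1/6) Σ(k=0 to 5) X[k] · e^(2πikn/6)

Computing each x[n]:
x[0] = -3
x[1] = 1
x[2] = -2
x[3] = -3
x[4] = 2
x[5] = 1

x = [-3, 1, -2, -3, 2, 1]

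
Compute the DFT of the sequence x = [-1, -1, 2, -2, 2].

X[k] = Σ(n=0 to 4) x[n] · ω_5^(nk)
where ω_5 = e^(-2πi/5)

Computing each X[k]:
X[0] = 0
X[1] = -0.6910+0.5020i
X[2] = -1.8090+5.5676i
X[3] = -1.8090-5.5676i
X[4] = -0.6910-0.5020i

X = [0, -0.6910+0.5020i, -1.8090+5.5676i, -1.8090-5.5676i, -0.6910-0.5020i]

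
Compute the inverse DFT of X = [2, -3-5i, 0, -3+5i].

x[n] = (1/4) Σ(k=0 to 3) X[k] · e^(2πikn/4)

Computing each x[n]:
x[0] = -1
x[1] = 3
x[2] = 2
x[3] = -2

x = [-1, 3, 2, -2]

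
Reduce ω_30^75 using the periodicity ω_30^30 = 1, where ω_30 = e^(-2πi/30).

Since ω_30^30 = 1, powers reduce modulo 30.
75 mod 30 = 15
So ω_30^75 = ω_30^15 = e^(-2πi·15/30)

ω_30^75 = ω_30^15 = -1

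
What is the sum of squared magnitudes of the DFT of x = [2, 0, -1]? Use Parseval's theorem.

Parseval: Σ|x[n]|² = (1/N)Σ|X[k]|², so Σ|X[k]|² = N·Σ|x[n]|² = 3·5.0000

Σ|X[k]|² = N·Σ|x[n]|² = 3·5.0000 = 15.0000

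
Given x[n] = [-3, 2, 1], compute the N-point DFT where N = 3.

X[k] = Σ(n=0 to 2) x[n] · ω_3^(nk)
where ω_3 = e^(-2πi/3)

Computing each X[k]:
X[0] = 0
X[1] = -4.5000-0.8660i
X[2] = -4.5000+0.8660i

X = [0, -4.5000-0.8660i, -4.5000+0.8660i]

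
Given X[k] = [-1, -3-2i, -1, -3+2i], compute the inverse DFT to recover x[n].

x[n] = (1/4) Σ(k=0 to 3) X[k] · e^(2πikn/4)

Computing each x[n]:
x[0] = -2
x[1] = 1
x[2] = 1
x[3] = -1

x = [-2, 1, 1, -1]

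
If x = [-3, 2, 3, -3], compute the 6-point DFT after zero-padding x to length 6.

Original 4-point DFT: [-1, -6-5i, 1, -6+5i]
Zero-padded 6-point DFT provides frequency interpolation.

DFT_6([x, 0, ...]) = [-1, -0.5000-4.3301i, -8.5000+0.8660i, 1, -8.5000-0.8660i, -0.5000+4.3301i]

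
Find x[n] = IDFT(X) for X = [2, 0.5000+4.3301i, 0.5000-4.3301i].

x[n] = (1/3) Σ(k=0 to 2) X[k] · e^(2πikn/3)

Computing each x[n]:
x[0] = 1
x[1] = -2
x[2] = 3

x = [1, -2, 3]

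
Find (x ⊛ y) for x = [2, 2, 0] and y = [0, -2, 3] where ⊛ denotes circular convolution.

(x ⊛ y)[n] = Σ(m=0 to 2) x[m] · y[(n-m) mod 3]

Computing each output sample:
(x ⊛ y)[0] = 6
(x ⊛ y)[1] = -4
(x ⊛ y)[2] = 2

x ⊛ y = [6, -4, 2]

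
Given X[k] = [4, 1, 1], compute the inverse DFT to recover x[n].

x[n] = (1/3) Σ(k=0 to 2) X[k] · e^(2πikn/3)

Computing each x[n]:
x[0] = 2
x[1] = 1
x[2] = 1

x = [2, 1, 1]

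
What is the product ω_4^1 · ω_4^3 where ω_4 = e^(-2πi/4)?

The primitive 4th roots of unity are ω_4^k for k coprime to 4: k ∈ {1, 3}
Their product equals the constant term of the cyclotomic polynomial Φ_4(x) up to sign.
For n ≥ 3, the product of all primitive nth roots of unity is 1. (For n=1 it is 1; for n=2 it is -1.)

1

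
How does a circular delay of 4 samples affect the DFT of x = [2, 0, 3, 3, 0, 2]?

Time shift by 4: X_shifted[k] = ω_6^(4k) · X[k]
Shifted x = [3, 3, 0, 2, 2, 0]

DFT(x[n-4]) = [10, 1.5000-0.8660i, 2.5000-4.3301i, 0, 2.5000+4.3301i, 1.5000+0.8660i]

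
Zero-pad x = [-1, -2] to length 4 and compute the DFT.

Original 2-point DFT: [-3, 1]
Zero-padded 4-point DFT provides frequency interpolation.

DFT_4([x, 0, ...]) = [-3, -1+2i, 1, -1-2i]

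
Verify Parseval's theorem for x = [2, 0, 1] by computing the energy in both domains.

Time domain:
Σ|x[n]|² = |2|² + |0|² + |1|² = 5.0000

Frequency domain:
(1/3)Σ|X[k]|² = (1/3)(|3|² + |1.5000+0.8660i|² + |1.5000-0.8660i|²) = (1/3)·15.0000 = 5.0000

Both sides agree, confirming Parseval's theorem.

Σ|x[n]|² = (1/N)Σ|X[k]|² = 5.0000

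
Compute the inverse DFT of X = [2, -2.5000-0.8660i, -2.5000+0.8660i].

x[n] = (1/3) Σ(k=0 to 2) X[k] · e^(2πikn/3)

Computing each x[n]:
x[0] = -1
x[1] = 2
x[2] = 1

x = [-1, 2, 1]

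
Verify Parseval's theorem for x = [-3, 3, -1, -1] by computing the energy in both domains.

Time domain:
Σ|x[n]|² = |-3|² + |3|² + |-1|² + |-1|² = 20.0000

Frequency domain:
(1/4)Σ|X[k]|² = (1/4)(|-2|² + |-2-4i|² + |-6|² + |-2+4i|²) = (1/4)·80.0000 = 20.0000

Both sides agree, confirming Parseval's theorem.

Σ|x[n]|² = (1/N)Σ|X[k]|² = 20.0000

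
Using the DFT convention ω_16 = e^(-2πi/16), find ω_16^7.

ω_16^7 = e^(-2πi·7/16)
= cos(-2π·7/16) + i·sin(-2π·7/16)
= cos(-14π/16) + i·sin(-14π/16)

ω_16^7 = cos(-14π/16) + i·sin(-14π/16) = -0.9239-0.3827i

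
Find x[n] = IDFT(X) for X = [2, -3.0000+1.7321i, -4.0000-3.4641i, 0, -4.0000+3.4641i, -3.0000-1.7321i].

x[n] = (1/6) Σ(k=0 to 5) X[k] · e^(2πikn/6)

Computing each x[n]:
x[0] = -2
x[1] = 1
x[2] = 0
x[3] = 0
x[4] = 3
x[5] = 0

x = [-2, 1, 0, 0, 3, 0]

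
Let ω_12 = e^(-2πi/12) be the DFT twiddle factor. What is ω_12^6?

ω_12^6 = e^(-2πi·6/12)
= cos(-2π·6/12) + i·sin(-2π·6/12)
= cos(-12π/12) + i·sin(-12π/12)

ω_12^6 = cos(-12π/12) + i·sin(-12π/12) = -1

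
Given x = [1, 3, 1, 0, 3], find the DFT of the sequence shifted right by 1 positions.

Time shift by 1: X_shifted[k] = ω_5^(1k) · X[k]
Shifted x = [3, 1, 3, 1, 0]

DFT(x[n-1]) = [8, 0.0729-2.1266i, 3.4271+1.3143i, 3.4271-1.3143i, 0.0729+2.1266i]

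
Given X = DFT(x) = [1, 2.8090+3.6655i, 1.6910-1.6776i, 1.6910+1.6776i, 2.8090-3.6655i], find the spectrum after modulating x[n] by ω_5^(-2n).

Modulation property: DFT(ω_5^(-2n)·x[n]) = X[(k-2) mod 5], so circularly shift X by 2 positions.

X[k-2] = [1.6910+1.6776i, 2.8090-3.6655i, 1, 2.8090+3.6655i, 1.6910-1.6776i]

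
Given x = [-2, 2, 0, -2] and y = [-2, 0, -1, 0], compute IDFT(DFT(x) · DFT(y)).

(x ⊛ y)[n] = Σ(m=0 to 3) x[m] · y[(n-m) mod 4]

Computing each output sample:
(x ⊛ y)[0] = 4
(x ⊛ y)[1] = -2
(x ⊛ y)[2] = 2
(x ⊛ y)[3] = 2

x ⊛ y = [4, -2, 2, 2]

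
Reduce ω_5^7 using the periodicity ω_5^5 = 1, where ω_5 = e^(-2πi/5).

Since ω_5^5 = 1, powers reduce modulo 5.
7 mod 5 = 2
So ω_5^7 = ω_5^2 = e^(-2πi·2/5)

ω_5^7 = ω_5^2 = -0.8090-0.5878i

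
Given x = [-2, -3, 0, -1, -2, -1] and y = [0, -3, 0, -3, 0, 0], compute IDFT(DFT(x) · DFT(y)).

(x ⊛ y)[n] = Σ(m=0 to 5) x[m] · y[(n-m) mod 6]

Computing each output sample:
(x ⊛ y)[0] = 6
(x ⊛ y)[1] = 12
(x ⊛ y)[2] = 12
(x ⊛ y)[3] = 6
(x ⊛ y)[4] = 12
(x ⊛ y)[5] = 6

x ⊛ y = [6, 12, 12, 6, 12, 6]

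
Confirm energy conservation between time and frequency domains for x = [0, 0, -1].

Time domain:
Σ|x[n]|² = |0|² + |0|² + |-1|² = 1.0000

Frequency domain:
(1/3)Σ|X[k]|² = (1/3)(|-1|² + |0.5000-0.8660i|² + |0.5000+0.8660i|²) = (1/3)·3.0000 = 1.0000

Both sides agree, confirming Parseval's theorem.

Σ|x[n]|² = (1/N)Σ|X[k]|² = 1.0000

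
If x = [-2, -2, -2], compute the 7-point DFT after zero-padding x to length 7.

Original 3-point DFT: [-6, 0, 0]
Zero-padded 7-point DFT provides frequency interpolation.

DFT_7([x, 0, ...]) = [-6, -2.8019+3.5135i, 0.2470+1.0821i, -1.4450-0.6959i, -1.4450+0.6959i, 0.2470-1.0821i, -2.8019-3.5135i]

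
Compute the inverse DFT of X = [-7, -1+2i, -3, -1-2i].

x[n] = (1/4) Σ(k=0 to 3) X[k] · e^(2πikn/4)

Computing each x[n]:
x[0] = -3
x[1] = -2
x[2] = -2
x[3] = 0

x = [-3, -2, -2, 0]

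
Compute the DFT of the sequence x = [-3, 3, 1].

X[k] = Σ(n=0 to 2) x[n] · ω_3^(nk)
where ω_3 = e^(-2πi/3)

Computing each X[k]:
X[0] = 1
X[1] = -5.0000-1.7321i
X[2] = -5.0000+1.7321i

X = [1, -5.0000-1.7321i, -5.0000+1.7321i]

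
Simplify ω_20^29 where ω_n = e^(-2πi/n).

Since ω_20^20 = 1, powers reduce modulo 20.
29 mod 20 = 9
So ω_20^29 = ω_20^9 = e^(-2πi·9/20)

ω_20^29 = ω_20^9 = -0.9511-0.3090i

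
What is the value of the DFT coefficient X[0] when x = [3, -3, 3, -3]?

X[0] = Σ(n=0 to 3) x[n] · ω_4^0 = Σ x[n]
= (3) + (-3) + (3) + (-3)

X[0] = 0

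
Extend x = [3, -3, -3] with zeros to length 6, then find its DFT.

Original 3-point DFT: [-3, 6, 6]
Zero-padded 6-point DFT provides frequency interpolation.

DFT_6([x, 0, ...]) = [-3, 3.0000+5.1962i, 6, 3, 6, 3.0000-5.1962i]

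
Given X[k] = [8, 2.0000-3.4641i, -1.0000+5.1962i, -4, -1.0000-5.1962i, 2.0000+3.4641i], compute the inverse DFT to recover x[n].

x[n] = (1/6) Σ(k=0 to 5) X[k] · e^(2πikn/6)

Computing each x[n]:
x[0] = 1
x[1] = 2
x[2] = 3
x[3] = 1
x[4] = -2
x[5] = 3

x = [1, 2, 3, 1, -2, 3]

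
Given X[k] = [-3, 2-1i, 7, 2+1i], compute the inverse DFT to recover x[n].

x[n] = (1/4) Σ(k=0 to 3) X[k] · e^(2πikn/4)

Computing each x[n]:
x[0] = 2
x[1] = -2
x[2] = 0
x[3] = -3

x = [2, -2, 0, -3]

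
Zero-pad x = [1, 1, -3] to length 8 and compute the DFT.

Original 3-point DFT: [-1, 2.0000-3.4641i, 2.0000+3.4641i]
Zero-padded 8-point DFT provides frequency interpolation.

DFT_8([x, 0, ...]) = [-1, 1.7071+2.2929i, 4-1i, 0.2929-3.7071i, -3, 0.2929+3.7071i, 4+1i, 1.7071-2.2929i]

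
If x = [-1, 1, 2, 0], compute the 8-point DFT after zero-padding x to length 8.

Original 4-point DFT: [2, -3-1i, 0, -3+1i]
Zero-padded 8-point DFT provides frequency interpolation.

DFT_8([x, 0, ...]) = [2, -0.2929-2.7071i, -3-1i, -1.7071+1.2929i, 0, -1.7071-1.2929i, -3+1i, -0.2929+2.7071i]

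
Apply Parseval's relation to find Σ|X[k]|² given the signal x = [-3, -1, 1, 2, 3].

Parseval: Σ|x[n]|² = (1/N)Σ|X[k]|², so Σ|X[k]|² = N·Σ|x[n]|² = 5·24.0000

Σ|X[k]|² = N·Σ|x[n]|² = 5·24.0000 = 120.0000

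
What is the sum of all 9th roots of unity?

Sum of all nth roots of unity equals 0 for n > 1 (geometric series with r ≠ 1).

0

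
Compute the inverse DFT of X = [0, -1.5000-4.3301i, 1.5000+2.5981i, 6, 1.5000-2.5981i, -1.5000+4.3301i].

x[n] = (1/6) Σ(k=0 to 5) X[k] · e^(2πikn/6)

Computing each x[n]:
x[0] = 1
x[1] = -1
x[2] = 3
x[3] = 0
x[4] = -1
x[5] = -2

x = [1, -1, 3, 0, -1, -2]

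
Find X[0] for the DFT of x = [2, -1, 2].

X[0] = Σ(n=0 to 2) x[n] · ω_3^0 = Σ x[n]
= (2) + (-1) + (2)

X[0] = 3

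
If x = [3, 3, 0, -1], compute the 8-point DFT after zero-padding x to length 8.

Original 4-point DFT: [5, 3-4i, 1, 3+4i]
Zero-padded 8-point DFT provides frequency interpolation.

DFT_8([x, 0, ...]) = [5, 5.8284-1.4142i, 3-4i, 0.1716-1.4142i, 1, 0.1716+1.4142i, 3+4i, 5.8284+1.4142i]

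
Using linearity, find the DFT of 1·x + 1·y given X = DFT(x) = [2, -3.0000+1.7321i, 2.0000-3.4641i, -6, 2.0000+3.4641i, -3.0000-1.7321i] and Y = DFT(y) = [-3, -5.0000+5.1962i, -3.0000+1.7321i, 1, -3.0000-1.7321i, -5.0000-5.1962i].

By linearity: DFT(1x + 1y) = 1·DFT(x) + 1·DFT(y)
= 1·[2, -3.0000+1.7321i, 2.0000-3.4641i, -6, 2.0000+3.4641i, -3.0000-1.7321i] + 1·[-3, -5.0000+5.1962i, -3.0000+1.7321i, 1, -3.0000-1.7321i, -5.0000-5.1962i]

Computing element-wise:
Z[0] = 1·(2) + 1·(-3) = -1
Z[1] = 1·(-3.0000+1.7321i) + 1·(-5.0000+5.1962i) = -8.0000+6.9283i
Z[2] = 1·(2.0000-3.4641i) + 1·(-3.0000+1.7321i) = -1.0000-1.7320i
Z[3] = 1·(-6) + 1·(1) = -5
Z[4] = 1·(2.0000+3.4641i) + 1·(-3.0000-1.7321i) = -1.0000+1.7320i
Z[5] = 1·(-3.0000-1.7321i) + 1·(-5.0000-5.1962i) = -8.0000-6.9283i

DFT(1x + 1y) = 1·X + 1·Y = [-1, -8.0000+6.9283i, -1.0000-1.7320i, -5, -1.0000+1.7320i, -8.0000-6.9283i]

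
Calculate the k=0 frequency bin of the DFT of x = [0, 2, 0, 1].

X[0] = Σ(n=0 to 3) x[n] · ω_4^0 = Σ x[n]
= (0) + (2) + (0) + (1)

X[0] = 3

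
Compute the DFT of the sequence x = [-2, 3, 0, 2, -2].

X[k] = Σ(n=0 to 4) x[n] · ω_5^(nk)
where ω_5 = e^(-2πi/5)

Computing each X[k]:
X[0] = 1
X[1] = -3.3090-3.5797i
X[2] = -2.1910-4.8410i
X[3] = -2.1910+4.8410i
X[4] = -3.3090+3.5797i

X = [1, -3.3090-3.5797i, -2.1910-4.8410i, -2.1910+4.8410i, -3.3090+3.5797i]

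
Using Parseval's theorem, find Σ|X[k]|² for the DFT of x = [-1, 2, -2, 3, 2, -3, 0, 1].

Parseval: Σ|x[n]|² = (1/N)Σ|X[k]|², so Σ|X[k]|² = N·Σ|x[n]|² = 8·32.0000

Σ|X[k]|² = N·Σ|x[n]|² = 8·32.0000 = 256.0000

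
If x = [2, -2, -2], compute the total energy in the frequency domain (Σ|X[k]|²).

Parseval: Σ|x[n]|² = (1/N)Σ|X[k]|², so Σ|X[k]|² = N·Σ|x[n]|² = 3·12.0000

Σ|X[k]|² = N·Σ|x[n]|² = 3·12.0000 = 36.0000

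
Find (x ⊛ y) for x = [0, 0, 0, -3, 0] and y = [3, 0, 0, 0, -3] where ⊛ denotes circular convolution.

(x ⊛ y)[n] = Σ(m=0 to 4) x[m] · y[(n-m) mod 5]

Computing each output sample:
(x ⊛ y)[0] = 0
(x ⊛ y)[1] = 0
(x ⊛ y)[2] = 9
(x ⊛ y)[3] = -9
(x ⊛ y)[4] = 0

x ⊛ y = [0, 0, 9, -9, 0]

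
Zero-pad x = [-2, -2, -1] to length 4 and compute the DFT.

Original 3-point DFT: [-5, -0.5000+0.8660i, -0.5000-0.8660i]
Zero-padded 4-point DFT provides frequency interpolation.

DFT_4([x, 0, ...]) = [-5, -1+2i, -1, -1-2i]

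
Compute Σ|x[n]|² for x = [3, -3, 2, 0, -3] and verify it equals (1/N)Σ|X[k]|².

Time domain:
Σ|x[n]|² = |3|² + |-3|² + |2|² + |0|² + |-3|² = 31.0000

Frequency domain:
(1/5)Σ|X[k]|² = (1/5)(|-1|² + |-0.4721-1.1756i|² + |8.4721+1.9021i|² + |8.4721-1.9021i|² + |-0.4721+1.1756i|²) = (1/5)·155.0000 = 31.0000

Both sides agree, confirming Parseval's theorem.

Σ|x[n]|² = (1/N)Σ|X[k]|² = 31.0000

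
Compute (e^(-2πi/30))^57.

Since ω_30^30 = 1, powers reduce modulo 30.
57 mod 30 = 27
So ω_30^57 = ω_30^27 = e^(-2πi·27/30)

ω_30^57 = ω_30^27 = 0.8090+0.5878i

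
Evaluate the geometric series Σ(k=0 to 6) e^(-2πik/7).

Sum of all nth roots of unity equals 0 for n > 1 (geometric series with r ≠ 1).

0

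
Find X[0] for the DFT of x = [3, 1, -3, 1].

X[0] = Σ(n=0 to 3) x[n] · ω_4^0 = Σ x[n]
= (3) + (1) + (-3) + (1)

X[0] = 2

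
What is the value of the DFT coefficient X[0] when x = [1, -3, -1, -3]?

X[0] = Σ(n=0 to 3) x[n] · ω_4^0 = Σ x[n]
= (1) + (-3) + (-1) + (-3)

X[0] = -6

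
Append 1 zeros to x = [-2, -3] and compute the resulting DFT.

Original 2-point DFT: [-5, 1]
Zero-padded 3-point DFT provides frequency interpolation.

DFT_3([x, 0, ...]) = [-5, -0.5000+2.5981i, -0.5000-2.5981i]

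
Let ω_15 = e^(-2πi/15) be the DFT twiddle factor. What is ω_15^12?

ω_15^12 = e^(-2πi·12/15)
= cos(-2π·12/15) + i·sin(-2π·12/15)
= cos(-24π/15) + i·sin(-24π/15)

ω_15^12 = cos(-24π/15) + i·sin(-24π/15) = 0.3090+0.9511i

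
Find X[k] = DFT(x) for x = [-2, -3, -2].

X[k] = Σ(n=0 to 2) x[n] · ω_3^(nk)
where ω_3 = e^(-2πi/3)

Computing each X[k]:
X[0] = -7
X[1] = 0.5000+0.8660i
X[2] = 0.5000-0.8660i

X = [-7, 0.5000+0.8660i, 0.5000-0.8660i]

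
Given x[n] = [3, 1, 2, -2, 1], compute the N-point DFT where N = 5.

X[k] = Σ(n=0 to 4) x[n] · ω_5^(nk)
where ω_5 = e^(-2πi/5)

Computing each X[k]:
X[0] = 5
X[1] = 3.6180-2.3511i
X[2] = 1.3820+3.8042i
X[3] = 1.3820-3.8042i
X[4] = 3.6180+2.3511i

X = [5, 3.6180-2.3511i, 1.3820+3.8042i, 1.3820-3.8042i, 3.6180+2.3511i]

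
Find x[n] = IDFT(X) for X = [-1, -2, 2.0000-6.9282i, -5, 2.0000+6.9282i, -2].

x[n] = (1/6) Σ(k=0 to 5) X[k] · e^(2πikn/6)

Computing each x[n]:
x[0] = -1
x[1] = 2
x[2] = -3
x[3] = 2
x[4] = 1
x[5] = -2

x = [-1, 2, -3, 2, 1, -2]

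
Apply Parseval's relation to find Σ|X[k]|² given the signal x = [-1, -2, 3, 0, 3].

Parseval: Σ|x[n]|² = (1/N)Σ|X[k]|², so Σ|X[k]|² = N·Σ|x[n]|² = 5·23.0000

Σ|X[k]|² = N·Σ|x[n]|² = 5·23.0000 = 115.0000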